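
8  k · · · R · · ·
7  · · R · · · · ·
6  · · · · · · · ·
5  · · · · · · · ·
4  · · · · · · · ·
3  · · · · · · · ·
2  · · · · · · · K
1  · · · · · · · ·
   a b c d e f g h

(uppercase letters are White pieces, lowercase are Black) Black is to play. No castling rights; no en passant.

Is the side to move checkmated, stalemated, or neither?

checkmate

Black to move; black king on a8.
In check: yes, from the white rook on e8.
King squares — a7: attacked by Rc7; b7: attacked by Rc7; b8: attacked by Re8.
Legal moves for Black: none.
In check with no legal moves → checkmate.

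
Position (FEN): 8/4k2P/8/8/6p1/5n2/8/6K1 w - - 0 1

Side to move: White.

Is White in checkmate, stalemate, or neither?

neither

White to move; white king on g1.
In check: yes, from the black knight on f3.
Legal moves for White: Kg2, Kf2, Kh1, Kf1.
White is in check but has 4 legal moves → neither.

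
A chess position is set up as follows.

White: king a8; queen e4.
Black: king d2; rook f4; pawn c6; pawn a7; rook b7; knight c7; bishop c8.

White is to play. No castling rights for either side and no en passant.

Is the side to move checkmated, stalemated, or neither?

White to move; white king on a8.
In check: yes, from the black knight on c7.
King squares — a7: attacked by Rb7; b7: attacked by Bc8; b8: attacked by Rb7.
Legal moves for White: none.
In check with no legal moves → checkmate.

checkmate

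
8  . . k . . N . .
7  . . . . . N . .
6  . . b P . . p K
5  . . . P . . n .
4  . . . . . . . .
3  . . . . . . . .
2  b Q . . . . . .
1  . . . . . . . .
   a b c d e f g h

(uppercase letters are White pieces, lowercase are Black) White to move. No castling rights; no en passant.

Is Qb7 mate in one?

no

After Qb7: black king on c8; in check: yes, from the white queen on b7.
Black has 2 legal replies: Kxb7, Bxb7.
In check but a legal move exists → not checkmate.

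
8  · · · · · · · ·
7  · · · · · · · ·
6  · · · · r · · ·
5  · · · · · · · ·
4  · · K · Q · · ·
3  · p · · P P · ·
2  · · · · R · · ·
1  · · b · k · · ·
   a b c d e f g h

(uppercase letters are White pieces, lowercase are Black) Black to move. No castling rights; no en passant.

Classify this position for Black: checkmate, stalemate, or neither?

Black to move; black king on e1.
In check: yes, from the white rook on e2.
King squares — d1: available; f1: available; d2: attacked by Re2; e2: available; f2: attacked by Re2.
Legal moves for Black: Kxe2, Kf1, Kd1.
Black is in check but has 3 legal moves → neither.

neither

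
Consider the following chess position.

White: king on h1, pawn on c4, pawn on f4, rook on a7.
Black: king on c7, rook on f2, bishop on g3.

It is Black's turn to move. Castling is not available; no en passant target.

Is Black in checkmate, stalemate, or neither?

neither

Black to move; black king on c7.
In check: yes, from the white rook on a7.
Legal moves for Black: Kd8, Kc8, Kb8, Kd6, Kc6, Kb6.
Black is in check but has 6 legal moves → neither.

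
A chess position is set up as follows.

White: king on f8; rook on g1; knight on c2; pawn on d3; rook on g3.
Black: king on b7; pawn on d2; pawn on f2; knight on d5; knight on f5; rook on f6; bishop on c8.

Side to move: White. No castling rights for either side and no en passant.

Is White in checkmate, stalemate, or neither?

neither

White to move; white king on f8.
In check: yes, from the black rook on f6.
Legal moves for White: Kg8, Ke8.
White is in check but has 2 legal moves → neither.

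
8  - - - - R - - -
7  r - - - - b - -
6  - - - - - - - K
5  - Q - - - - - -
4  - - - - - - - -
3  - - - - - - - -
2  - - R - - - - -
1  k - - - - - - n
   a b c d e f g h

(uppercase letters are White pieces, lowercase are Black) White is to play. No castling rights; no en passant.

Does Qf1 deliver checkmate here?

yes

After Qf1: black king on a1; in check: yes, from the white queen on f1.
King squares — b1: attacked by Qf1; a2: attacked by Rc2; b2: attacked by Rc2.
Black has no legal moves → checkmate.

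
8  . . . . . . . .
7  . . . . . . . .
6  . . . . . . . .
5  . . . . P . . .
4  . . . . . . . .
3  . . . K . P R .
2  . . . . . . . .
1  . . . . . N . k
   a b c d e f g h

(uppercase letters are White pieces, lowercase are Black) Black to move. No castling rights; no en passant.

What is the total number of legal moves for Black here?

Black to move; king on h1.
In check: no.
Legal moves: none.
Count: 0.

0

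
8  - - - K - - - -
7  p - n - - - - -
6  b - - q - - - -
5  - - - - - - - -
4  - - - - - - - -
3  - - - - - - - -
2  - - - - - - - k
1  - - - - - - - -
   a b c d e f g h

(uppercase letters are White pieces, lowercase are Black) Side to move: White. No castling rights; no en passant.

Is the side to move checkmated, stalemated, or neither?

White to move; white king on d8.
In check: yes, from the black queen on d6.
King squares — c7: attacked by Qd6; d7: attacked by Qd6; e7: attacked by Qd6; c8: attacked by Ba6; e8: attacked by Nc7.
Legal moves for White: none.
In check with no legal moves → checkmate.

checkmate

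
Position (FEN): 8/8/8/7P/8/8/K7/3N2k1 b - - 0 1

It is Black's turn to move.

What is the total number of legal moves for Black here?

4

Black to move; king on g1.
In check: no.
Legal moves: Kh2, Kg2, Kh1, Kf1.
Count: 4.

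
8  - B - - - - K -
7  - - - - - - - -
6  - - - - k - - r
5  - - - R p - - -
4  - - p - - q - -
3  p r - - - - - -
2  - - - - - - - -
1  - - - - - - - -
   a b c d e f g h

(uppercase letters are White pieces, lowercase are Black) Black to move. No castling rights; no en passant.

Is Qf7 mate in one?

yes

After Qf7: white king on g8; in check: yes, from the black queen on f7.
King squares — f7: attacked by Ke6; g7: attacked by Qf7; h7: attacked by Rh6; f8: attacked by Qf7; h8: attacked by Rh6.
White has no legal moves → checkmate.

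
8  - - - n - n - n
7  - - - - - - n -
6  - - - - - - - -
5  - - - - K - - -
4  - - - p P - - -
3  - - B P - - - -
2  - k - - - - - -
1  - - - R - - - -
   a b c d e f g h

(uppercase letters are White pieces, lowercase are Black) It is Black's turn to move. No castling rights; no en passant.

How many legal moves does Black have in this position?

6

Black to move; king on b2.
In check: yes, from the white bishop on c3.
Legal moves: Kxc3, Kb3, Ka3, Kc2, Ka2, dxc3.
Count: 6.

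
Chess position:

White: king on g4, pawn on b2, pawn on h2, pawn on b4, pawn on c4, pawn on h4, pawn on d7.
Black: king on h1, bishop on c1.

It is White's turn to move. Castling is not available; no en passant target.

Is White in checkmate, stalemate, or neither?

White to move; white king on g4.
In check: no.
Legal moves for White: Kh5, Kf5, Kh3, Kg3, Kf3, d8=Q, d8=R, d8=B, d8=N, h5, c5, b5, h3, b3.
White has 14 legal moves and is not in check → neither.

neither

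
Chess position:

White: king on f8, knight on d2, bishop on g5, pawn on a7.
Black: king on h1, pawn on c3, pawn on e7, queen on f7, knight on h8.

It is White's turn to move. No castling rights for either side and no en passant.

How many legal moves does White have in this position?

White to move; king on f8.
In check: yes, from the black queen on f7.
Legal moves: none.
Count: 0.

0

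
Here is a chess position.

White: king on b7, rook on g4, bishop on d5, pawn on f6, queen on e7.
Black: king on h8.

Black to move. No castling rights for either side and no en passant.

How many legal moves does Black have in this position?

0

Black to move; king on h8.
In check: no.
Legal moves: none.
Count: 0.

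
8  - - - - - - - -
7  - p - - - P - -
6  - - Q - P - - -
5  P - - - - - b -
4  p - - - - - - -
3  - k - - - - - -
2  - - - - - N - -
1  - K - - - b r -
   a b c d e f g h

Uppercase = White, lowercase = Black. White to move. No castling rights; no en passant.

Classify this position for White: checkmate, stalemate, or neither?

neither

White to move; white king on b1.
In check: no.
Legal moves for White include: Qe8, Qc8, Qd7, Qc7, Qxb7+, Qd6, Qb6+, Qa6, Qd5+, Qc5, Qb5+, Qe4, Qc4+, Qxa4+, Qf3+, Qc3+, Qg2, Qc2+, ... (list truncated; more exist).
White has legal moves and is not in check → neither.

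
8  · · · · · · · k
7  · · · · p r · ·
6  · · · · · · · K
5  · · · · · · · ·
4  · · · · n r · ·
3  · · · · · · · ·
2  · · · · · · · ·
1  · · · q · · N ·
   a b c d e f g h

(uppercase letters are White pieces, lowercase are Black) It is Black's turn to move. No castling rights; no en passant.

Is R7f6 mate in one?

After R7f6: white king on h6; in check: yes, from the black rook on f6.
King squares — g5: attacked by Ne4; h5: attacked by Qd1; g6: attacked by Rf6; g7: attacked by Kh8; h7: attacked by Kh8.
White has no legal moves → checkmate.

yes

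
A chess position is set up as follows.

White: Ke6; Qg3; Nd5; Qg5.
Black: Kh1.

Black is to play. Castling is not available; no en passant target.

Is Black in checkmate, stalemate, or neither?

stalemate

Black to move; black king on h1.
In check: no.
King squares — g1: attacked by Qg3; g2: attacked by Qg3; h2: attacked by Qg3.
Legal moves for Black: none.
Not in check and no legal moves → stalemate.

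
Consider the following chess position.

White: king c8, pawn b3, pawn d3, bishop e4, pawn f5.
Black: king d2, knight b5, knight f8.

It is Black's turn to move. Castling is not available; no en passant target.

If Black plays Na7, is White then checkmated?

no

After Na7: white king on c8; in check: yes, from the black knight on a7.
White has 4 legal replies: Kd8, Kb8, Kc7, Kb7.
In check but a legal move exists → not checkmate.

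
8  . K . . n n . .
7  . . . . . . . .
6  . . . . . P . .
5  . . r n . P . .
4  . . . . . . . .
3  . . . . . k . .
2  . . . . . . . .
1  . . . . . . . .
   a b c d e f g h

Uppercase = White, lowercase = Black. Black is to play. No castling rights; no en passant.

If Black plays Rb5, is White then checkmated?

no

After Rb5: white king on b8; in check: yes, from the black rook on b5.
White has 3 legal replies: Kc8, Ka8, Ka7.
In check but a legal move exists → not checkmate.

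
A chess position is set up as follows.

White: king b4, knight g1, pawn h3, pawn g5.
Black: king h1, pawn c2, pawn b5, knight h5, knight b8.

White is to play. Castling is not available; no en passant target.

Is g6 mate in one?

After g6: black king on h1; in check: no.
Black is not in check, so this cannot be checkmate.

no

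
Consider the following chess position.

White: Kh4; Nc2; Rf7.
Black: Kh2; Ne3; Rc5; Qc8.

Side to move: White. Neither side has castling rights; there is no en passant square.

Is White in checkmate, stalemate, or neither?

White to move; white king on h4.
In check: no.
Legal moves for White include: Rf8, Rh7, Rg7, Re7, Rd7, Rc7, Rb7, Ra7, Rf6, Rf5, Rf4, Rf3, Rf2+, Rf1, Nd4, Nb4, Nxe3, Na3, ... (list truncated; more exist).
White has legal moves and is not in check → neither.

neither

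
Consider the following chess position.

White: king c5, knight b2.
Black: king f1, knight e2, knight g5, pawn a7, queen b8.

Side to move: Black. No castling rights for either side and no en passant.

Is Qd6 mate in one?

After Qd6: white king on c5; in check: yes, from the black queen on d6.
White has 3 legal replies: Kxd6, Kb5, Kc4.
In check but a legal move exists → not checkmate.

no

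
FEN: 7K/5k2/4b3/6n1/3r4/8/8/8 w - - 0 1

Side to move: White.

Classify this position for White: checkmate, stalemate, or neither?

White to move; white king on h8.
In check: no.
King squares — g7: attacked by Kf7; h7: attacked by Ng5; g8: attacked by Kf7.
Legal moves for White: none.
Not in check and no legal moves → stalemate.

stalemate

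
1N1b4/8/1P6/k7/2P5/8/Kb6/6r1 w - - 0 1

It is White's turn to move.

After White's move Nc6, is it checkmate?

no

After Nc6: black king on a5; in check: yes, from the white knight on c6.
Black has 3 legal replies: Kxb6, Ka6, Ka4.
In check but a legal move exists → not checkmate.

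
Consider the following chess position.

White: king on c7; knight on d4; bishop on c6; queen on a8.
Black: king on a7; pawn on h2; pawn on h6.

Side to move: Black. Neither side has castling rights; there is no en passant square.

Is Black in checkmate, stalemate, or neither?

checkmate

Black to move; black king on a7.
In check: yes, from the white queen on a8.
King squares — a6: attacked by Qa8; b6: attacked by Kc7; b7: attacked by Bc6; a8: attacked by Bc6; b8: attacked by Kc7.
Legal moves for Black: none.
In check with no legal moves → checkmate.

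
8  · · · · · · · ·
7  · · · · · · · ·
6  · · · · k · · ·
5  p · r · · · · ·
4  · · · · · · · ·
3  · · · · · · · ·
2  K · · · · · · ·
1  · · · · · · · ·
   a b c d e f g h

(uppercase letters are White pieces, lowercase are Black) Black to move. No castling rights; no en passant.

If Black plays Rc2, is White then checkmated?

no

After Rc2: white king on a2; in check: yes, from the black rook on c2.
White has 4 legal replies: Kb3, Ka3, Kb1, Ka1.
In check but a legal move exists → not checkmate.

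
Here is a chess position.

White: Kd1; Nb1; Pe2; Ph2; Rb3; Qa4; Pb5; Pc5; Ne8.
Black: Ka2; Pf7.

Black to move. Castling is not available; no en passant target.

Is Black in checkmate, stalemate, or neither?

Black to move; black king on a2.
In check: yes, from the white queen on a4.
King squares — a1: attacked by Qa4; b1: attacked by Rb3; b2: attacked by Rb3; a3: attacked by Nb1; b3: attacked by Qa4.
Legal moves for Black: none.
In check with no legal moves → checkmate.

checkmate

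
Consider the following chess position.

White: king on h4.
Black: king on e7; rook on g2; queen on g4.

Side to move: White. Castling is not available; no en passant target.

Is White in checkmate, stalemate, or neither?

checkmate

White to move; white king on h4.
In check: yes, from the black queen on g4.
King squares — g3: attacked by Rg2; h3: attacked by Qg4; g4: attacked by Rg2; g5: attacked by Qg4; h5: attacked by Qg4.
Legal moves for White: none.
In check with no legal moves → checkmate.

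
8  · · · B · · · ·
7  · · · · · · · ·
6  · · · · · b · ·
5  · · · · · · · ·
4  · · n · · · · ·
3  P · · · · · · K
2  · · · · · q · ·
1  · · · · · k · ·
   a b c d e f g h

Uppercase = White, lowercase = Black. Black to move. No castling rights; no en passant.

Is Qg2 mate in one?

After Qg2: white king on h3; in check: yes, from the black queen on g2.
King squares — g2: attacked by Kf1; h2: attacked by Qg2; g3: attacked by Qg2; g4: attacked by Qg2; h4: attacked by Bf6.
White has no legal moves → checkmate.

yes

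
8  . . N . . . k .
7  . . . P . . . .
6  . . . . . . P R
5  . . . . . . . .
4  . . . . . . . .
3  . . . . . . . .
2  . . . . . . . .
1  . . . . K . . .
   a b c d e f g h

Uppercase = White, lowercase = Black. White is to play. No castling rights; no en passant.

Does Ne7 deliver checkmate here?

no

After Ne7: black king on g8; in check: yes, from the white knight on e7.
Black has 2 legal replies: Kf8, Kg7.
In check but a legal move exists → not checkmate.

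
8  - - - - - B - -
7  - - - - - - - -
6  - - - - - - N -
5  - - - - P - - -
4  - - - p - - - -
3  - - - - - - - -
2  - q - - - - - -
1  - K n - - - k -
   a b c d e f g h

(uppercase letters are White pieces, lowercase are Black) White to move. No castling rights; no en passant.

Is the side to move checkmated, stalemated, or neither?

White to move; white king on b1.
In check: yes, from the black queen on b2.
Legal moves for White: Kxb2.
White is in check but has 1 legal move → neither.

neither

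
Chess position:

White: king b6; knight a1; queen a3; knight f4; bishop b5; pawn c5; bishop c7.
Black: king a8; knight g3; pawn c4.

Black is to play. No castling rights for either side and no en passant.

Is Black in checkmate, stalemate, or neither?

Black to move; black king on a8.
In check: yes, from the white queen on a3.
King squares — a7: attacked by Qa3; b7: attacked by Kb6; b8: attacked by Bc7.
Legal moves for Black: none.
In check with no legal moves → checkmate.

checkmate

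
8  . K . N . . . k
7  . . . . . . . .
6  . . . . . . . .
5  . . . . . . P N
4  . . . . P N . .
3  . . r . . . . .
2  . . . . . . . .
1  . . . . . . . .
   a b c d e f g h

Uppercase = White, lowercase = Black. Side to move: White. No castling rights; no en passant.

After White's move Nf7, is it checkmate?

After Nf7: black king on h8; in check: yes, from the white knight on f7.
Black has 2 legal replies: Kg8, Kh7.
In check but a legal move exists → not checkmate.

no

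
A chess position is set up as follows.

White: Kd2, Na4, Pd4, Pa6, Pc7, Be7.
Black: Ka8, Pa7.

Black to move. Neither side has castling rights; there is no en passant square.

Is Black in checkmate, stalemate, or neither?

Black to move; black king on a8.
In check: no.
King squares — a7: own pawn; b7: attacked by Pa6; b8: attacked by Pc7.
Legal moves for Black: none.
Not in check and no legal moves → stalemate.

stalemate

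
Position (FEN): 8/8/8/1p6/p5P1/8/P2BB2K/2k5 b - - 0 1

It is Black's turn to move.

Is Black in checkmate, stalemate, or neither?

Black to move; black king on c1.
In check: yes, from the white bishop on d2.
King squares — b1: available; d1: attacked by Be2; b2: available; c2: available; d2: available.
Legal moves for Black: Kxd2, Kc2, Kb2, Kb1.
Black is in check but has 4 legal moves → neither.

neither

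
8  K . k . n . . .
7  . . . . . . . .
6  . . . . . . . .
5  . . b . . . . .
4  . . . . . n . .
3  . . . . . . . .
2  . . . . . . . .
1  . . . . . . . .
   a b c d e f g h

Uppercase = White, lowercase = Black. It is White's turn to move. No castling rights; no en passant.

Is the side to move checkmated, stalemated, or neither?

White to move; white king on a8.
In check: no.
King squares — a7: attacked by Bc5; b7: attacked by Kc8; b8: attacked by Kc8.
Legal moves for White: none.
Not in check and no legal moves → stalemate.

stalemate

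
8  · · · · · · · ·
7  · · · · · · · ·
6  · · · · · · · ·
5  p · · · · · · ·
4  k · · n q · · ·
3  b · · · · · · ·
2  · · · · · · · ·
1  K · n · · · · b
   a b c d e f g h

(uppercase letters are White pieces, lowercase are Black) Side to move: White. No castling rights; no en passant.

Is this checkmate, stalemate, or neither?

stalemate

White to move; white king on a1.
In check: no.
King squares — b1: attacked by Qe4; a2: attacked by Nc1; b2: attacked by Ba3.
Legal moves for White: none.
Not in check and no legal moves → stalemate.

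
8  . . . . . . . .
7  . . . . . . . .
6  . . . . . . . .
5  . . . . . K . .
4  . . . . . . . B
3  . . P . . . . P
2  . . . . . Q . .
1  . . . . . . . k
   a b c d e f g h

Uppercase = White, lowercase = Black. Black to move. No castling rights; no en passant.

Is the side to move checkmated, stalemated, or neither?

Black to move; black king on h1.
In check: no.
King squares — g1: attacked by Qf2; g2: attacked by Qf2; h2: attacked by Qf2.
Legal moves for Black: none.
Not in check and no legal moves → stalemate.

stalemate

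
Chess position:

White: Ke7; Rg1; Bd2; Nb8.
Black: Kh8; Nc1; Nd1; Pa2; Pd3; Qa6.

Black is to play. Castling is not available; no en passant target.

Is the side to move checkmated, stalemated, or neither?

Black to move; black king on h8.
In check: no.
Legal moves for Black include: Kh7, Qc8, Qa8, Qb7+, Qa7+, Qh6, Qg6, Qf6+, Qe6+, Qd6+, Qc6, Qb6, Qb5, Qa5, Qc4, Qa4, Qa3+, Ne3, ... (list truncated; more exist).
Black has legal moves and is not in check → neither.

neither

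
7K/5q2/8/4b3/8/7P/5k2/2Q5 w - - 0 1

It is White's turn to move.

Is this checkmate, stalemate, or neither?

White to move; white king on h8.
In check: yes, from the black bishop on e5.
King squares — g7: attacked by Be5; h7: attacked by Qf7; g8: attacked by Qf7.
Legal moves for White: none.
In check with no legal moves → checkmate.

checkmate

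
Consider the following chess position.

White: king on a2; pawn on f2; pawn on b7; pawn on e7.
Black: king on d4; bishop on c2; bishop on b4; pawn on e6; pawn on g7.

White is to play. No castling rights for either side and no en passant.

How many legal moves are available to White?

White to move; king on a2.
In check: no.
Legal moves: Kb2, Ka1, e8=Q, e8=R, e8=B, e8=N, b8=Q, b8=R, b8=B, b8=N, f3, f4.
Count: 12.

12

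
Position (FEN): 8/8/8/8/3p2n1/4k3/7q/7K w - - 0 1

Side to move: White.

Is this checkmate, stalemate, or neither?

checkmate

White to move; white king on h1.
In check: yes, from the black queen on h2.
King squares — g1: attacked by Qh2; g2: attacked by Qh2; h2: attacked by Ng4.
Legal moves for White: none.
In check with no legal moves → checkmate.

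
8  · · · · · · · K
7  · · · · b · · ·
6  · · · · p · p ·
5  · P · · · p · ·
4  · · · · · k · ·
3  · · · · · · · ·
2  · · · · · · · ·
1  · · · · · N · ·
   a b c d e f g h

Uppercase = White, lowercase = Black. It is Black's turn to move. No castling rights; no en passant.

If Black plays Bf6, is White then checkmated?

After Bf6: white king on h8; in check: yes, from the black bishop on f6.
White has 2 legal replies: Kg8, Kh7.
In check but a legal move exists → not checkmate.

no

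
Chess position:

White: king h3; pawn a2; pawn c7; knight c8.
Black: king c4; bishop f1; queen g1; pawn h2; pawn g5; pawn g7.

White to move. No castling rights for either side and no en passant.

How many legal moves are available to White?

White to move; king on h3.
In check: yes, from the black bishop on f1.
Legal moves: none.
Count: 0.

0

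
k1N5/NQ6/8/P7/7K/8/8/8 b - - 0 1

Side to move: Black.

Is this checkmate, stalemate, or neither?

neither

Black to move; black king on a8.
In check: yes, from the white queen on b7.
King squares — a7: attacked by Qb7; b7: available; b8: attacked by Qb7.
Legal moves for Black: Kxb7.
Black is in check but has 1 legal move → neither.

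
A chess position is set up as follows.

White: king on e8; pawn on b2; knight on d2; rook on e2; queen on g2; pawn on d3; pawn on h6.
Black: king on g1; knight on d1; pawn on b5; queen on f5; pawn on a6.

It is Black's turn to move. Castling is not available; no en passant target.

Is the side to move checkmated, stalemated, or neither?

checkmate

Black to move; black king on g1.
In check: yes, from the white queen on g2.
King squares — f1: attacked by Nd2; h1: attacked by Qg2; f2: attacked by Re2; g2: attacked by Re2; h2: attacked by Qg2.
Legal moves for Black: none.
In check with no legal moves → checkmate.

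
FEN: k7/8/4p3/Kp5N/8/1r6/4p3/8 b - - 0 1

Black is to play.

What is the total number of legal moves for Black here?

Black to move; king on a8.
In check: no.
Legal moves: Kb8, Kb7, Ka7, Rb4, Rh3, Rg3, Rf3, Re3, Rd3, Rc3, Ra3+, Rb2, Rb1, e5, b4, e1=Q+, e1=R, e1=B+, e1=N.
Count: 19.

19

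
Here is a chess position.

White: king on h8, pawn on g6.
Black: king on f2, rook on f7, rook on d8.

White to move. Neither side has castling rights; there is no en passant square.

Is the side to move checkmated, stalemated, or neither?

checkmate

White to move; white king on h8.
In check: yes, from the black rook on d8.
King squares — g7: attacked by Rf7; h7: attacked by Rf7; g8: attacked by Rd8.
Legal moves for White: none.
In check with no legal moves → checkmate.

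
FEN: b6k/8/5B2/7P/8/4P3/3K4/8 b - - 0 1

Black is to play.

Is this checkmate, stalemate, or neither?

Black to move; black king on h8.
In check: yes, from the white bishop on f6.
Legal moves for Black: Kg8, Kh7.
Black is in check but has 2 legal moves → neither.

neither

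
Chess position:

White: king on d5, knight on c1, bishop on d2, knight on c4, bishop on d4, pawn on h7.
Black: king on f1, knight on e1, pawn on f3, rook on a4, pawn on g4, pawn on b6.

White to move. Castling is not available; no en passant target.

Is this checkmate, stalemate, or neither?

neither

White to move; white king on d5.
In check: no.
Legal moves for White include: Ke6, Kd6, Kc6, Ke5, Ke4, Bh8, Bg7, Bf6, Bxb6, Be5, Bc5, B4e3, B4c3, Bf2, Bb2, Bg1, Ba1, Nd6, ... (list truncated; more exist).
White has legal moves and is not in check → neither.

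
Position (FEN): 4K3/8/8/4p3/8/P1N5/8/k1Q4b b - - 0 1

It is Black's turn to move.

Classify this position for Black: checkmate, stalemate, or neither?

checkmate

Black to move; black king on a1.
In check: yes, from the white queen on c1.
King squares — b1: attacked by Qc1; a2: attacked by Nc3; b2: attacked by Qc1.
Legal moves for Black: none.
In check with no legal moves → checkmate.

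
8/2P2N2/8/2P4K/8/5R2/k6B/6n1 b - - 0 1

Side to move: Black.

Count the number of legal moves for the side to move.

6

Black to move; king on a2.
In check: no.
Legal moves: Kb2, Kb1, Ka1, Nh3, Nxf3, Ne2.
Count: 6.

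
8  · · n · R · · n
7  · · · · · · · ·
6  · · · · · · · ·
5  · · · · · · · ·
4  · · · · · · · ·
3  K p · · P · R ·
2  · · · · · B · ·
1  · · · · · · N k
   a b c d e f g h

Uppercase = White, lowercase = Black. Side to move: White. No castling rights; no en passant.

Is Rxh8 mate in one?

After Rxh8: black king on h1; in check: yes, from the white rook on h8.
King squares — g1: attacked by Bf2; g2: attacked by Rg3; h2: attacked by Rh8.
Black has no legal moves → checkmate.

yes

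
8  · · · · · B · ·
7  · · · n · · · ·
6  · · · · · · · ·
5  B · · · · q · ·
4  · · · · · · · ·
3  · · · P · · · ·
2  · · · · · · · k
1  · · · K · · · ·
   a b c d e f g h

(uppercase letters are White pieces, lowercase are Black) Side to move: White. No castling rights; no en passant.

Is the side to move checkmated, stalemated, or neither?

neither

White to move; white king on d1.
In check: no.
Legal moves for White include: Bg7, Be7, Bh6, Bd6+, Bc5, Bfb4, Ba3, Bd8, Bc7+, Bb6, Bab4, Bc3, Bd2, Be1, Ke2, Kd2, Kc2, Ke1, ... (list truncated; more exist).
White has legal moves and is not in check → neither.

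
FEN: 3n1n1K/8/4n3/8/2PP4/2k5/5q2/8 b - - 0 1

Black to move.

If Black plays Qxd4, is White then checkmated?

no

After Qxd4: white king on h8; in check: yes, from the black queen on d4.
White has 1 legal reply: Kg8.
In check but a legal move exists → not checkmate.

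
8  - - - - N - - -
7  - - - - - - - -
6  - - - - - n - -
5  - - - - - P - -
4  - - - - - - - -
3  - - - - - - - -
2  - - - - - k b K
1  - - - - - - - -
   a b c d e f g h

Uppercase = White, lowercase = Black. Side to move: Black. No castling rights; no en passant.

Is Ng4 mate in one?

After Ng4: white king on h2; in check: yes, from the black knight on g4.
King squares — g1: attacked by Kf2; h1: attacked by Bg2; g2: attacked by Kf2; g3: attacked by Kf2; h3: attacked by Bg2.
White has no legal moves → checkmate.

yes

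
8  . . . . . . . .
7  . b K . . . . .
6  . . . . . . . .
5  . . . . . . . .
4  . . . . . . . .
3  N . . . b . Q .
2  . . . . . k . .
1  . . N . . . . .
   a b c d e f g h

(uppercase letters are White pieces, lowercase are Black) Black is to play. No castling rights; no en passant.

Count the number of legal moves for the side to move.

Black to move; king on f2.
In check: yes, from the white queen on g3.
Legal moves: Kxg3, Kf1.
Count: 2.

2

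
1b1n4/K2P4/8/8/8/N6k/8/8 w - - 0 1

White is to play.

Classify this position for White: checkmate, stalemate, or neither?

White to move; white king on a7.
In check: yes, from the black bishop on b8.
King squares — a6: available; b6: available; b7: attacked by Nd8; a8: available; b8: available.
Legal moves for White: Kxb8, Ka8, Kb6, Ka6.
White is in check but has 4 legal moves → neither.

neither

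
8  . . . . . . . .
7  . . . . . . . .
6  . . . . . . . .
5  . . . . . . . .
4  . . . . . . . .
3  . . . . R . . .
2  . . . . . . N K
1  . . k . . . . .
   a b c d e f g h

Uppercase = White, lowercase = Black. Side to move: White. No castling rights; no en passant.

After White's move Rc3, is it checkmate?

After Rc3: black king on c1; in check: yes, from the white rook on c3.
Black has 4 legal replies: Kd2, Kb2, Kd1, Kb1.
In check but a legal move exists → not checkmate.

no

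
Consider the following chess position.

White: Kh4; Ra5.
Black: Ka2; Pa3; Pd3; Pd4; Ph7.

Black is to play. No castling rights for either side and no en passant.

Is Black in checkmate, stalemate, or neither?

neither

Black to move; black king on a2.
In check: no.
Legal moves for Black: Kb3, Kb2, Kb1, Ka1, h6, d2, h5.
Black has 7 legal moves and is not in check → neither.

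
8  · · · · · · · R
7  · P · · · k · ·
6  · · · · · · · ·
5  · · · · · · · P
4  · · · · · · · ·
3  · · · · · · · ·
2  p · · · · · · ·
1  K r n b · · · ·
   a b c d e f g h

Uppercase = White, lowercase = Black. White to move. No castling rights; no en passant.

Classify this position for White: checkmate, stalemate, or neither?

checkmate

White to move; white king on a1.
In check: yes, from the black rook on b1.
King squares — b1: attacked by Pa2; a2: attacked by Nc1; b2: attacked by Rb1.
Legal moves for White: none.
In check with no legal moves → checkmate.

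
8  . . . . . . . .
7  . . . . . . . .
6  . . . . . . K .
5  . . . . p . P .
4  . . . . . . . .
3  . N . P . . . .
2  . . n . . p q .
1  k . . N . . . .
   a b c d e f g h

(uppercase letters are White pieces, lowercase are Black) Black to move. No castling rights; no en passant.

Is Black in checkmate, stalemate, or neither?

Black to move; black king on a1.
In check: yes, from the white knight on b3.
King squares — b1: available; a2: available; b2: attacked by Nd1.
Legal moves for Black: Ka2, Kb1.
Black is in check but has 2 legal moves → neither.

neither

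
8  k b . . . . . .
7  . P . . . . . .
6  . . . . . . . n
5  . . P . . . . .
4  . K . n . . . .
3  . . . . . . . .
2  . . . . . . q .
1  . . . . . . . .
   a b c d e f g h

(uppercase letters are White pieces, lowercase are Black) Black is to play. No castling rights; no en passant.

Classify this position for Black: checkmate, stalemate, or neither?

Black to move; black king on a8.
In check: yes, from the white pawn on b7.
King squares — a7: available; b7: available; b8: own bishop.
Legal moves for Black: Kxb7, Ka7, Qxb7+.
Black is in check but has 3 legal moves → neither.

neither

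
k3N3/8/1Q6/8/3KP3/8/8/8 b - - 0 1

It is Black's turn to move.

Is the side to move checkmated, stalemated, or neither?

Black to move; black king on a8.
In check: no.
King squares — a7: attacked by Qb6; b7: attacked by Qb6; b8: attacked by Qb6.
Legal moves for Black: none.
Not in check and no legal moves → stalemate.

stalemate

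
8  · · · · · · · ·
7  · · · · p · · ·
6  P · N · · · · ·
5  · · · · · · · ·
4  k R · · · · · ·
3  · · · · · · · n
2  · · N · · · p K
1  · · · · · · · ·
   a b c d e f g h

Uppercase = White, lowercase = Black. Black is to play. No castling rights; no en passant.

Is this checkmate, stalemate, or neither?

Black to move; black king on a4.
In check: yes, from the white rook on b4.
King squares — a3: attacked by Nc2; b3: attacked by Rb4; b4: attacked by Nc2; a5: attacked by Nc6; b5: attacked by Rb4.
Legal moves for Black: none.
In check with no legal moves → checkmate.

checkmate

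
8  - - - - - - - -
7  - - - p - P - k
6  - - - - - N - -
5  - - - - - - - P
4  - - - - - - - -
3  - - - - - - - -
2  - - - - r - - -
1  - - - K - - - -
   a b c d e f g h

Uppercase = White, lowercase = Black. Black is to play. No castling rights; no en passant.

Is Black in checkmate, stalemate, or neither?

Black to move; black king on h7.
In check: yes, from the white knight on f6.
King squares — g6: attacked by Ph5; h6: available; g7: available; g8: attacked by Nf6; h8: available.
Legal moves for Black: Kh8, Kg7, Kh6.
Black is in check but has 3 legal moves → neither.

neither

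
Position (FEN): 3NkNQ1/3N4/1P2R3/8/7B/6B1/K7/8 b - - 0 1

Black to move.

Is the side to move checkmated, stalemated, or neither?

checkmate

Black to move; black king on e8.
In check: yes, from the white rook on e6.
King squares — d7: attacked by Nf8; e7: attacked by Bh4; f7: attacked by Nd8; d8: attacked by Bh4; f8: attacked by Nd7.
Legal moves for Black: none.
In check with no legal moves → checkmate.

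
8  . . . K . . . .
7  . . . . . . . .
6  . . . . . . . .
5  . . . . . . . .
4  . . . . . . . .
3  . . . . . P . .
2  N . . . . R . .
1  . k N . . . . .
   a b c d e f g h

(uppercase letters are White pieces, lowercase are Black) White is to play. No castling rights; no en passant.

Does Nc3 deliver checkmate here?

After Nc3: black king on b1; in check: yes, from the white knight on c3.
Black has 2 legal replies: Kxc1, Ka1.
In check but a legal move exists → not checkmate.

no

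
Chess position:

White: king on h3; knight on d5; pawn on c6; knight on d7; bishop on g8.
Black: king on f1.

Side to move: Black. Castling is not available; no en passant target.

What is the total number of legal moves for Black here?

4

Black to move; king on f1.
In check: no.
Legal moves: Kf2, Ke2, Kg1, Ke1.
Count: 4.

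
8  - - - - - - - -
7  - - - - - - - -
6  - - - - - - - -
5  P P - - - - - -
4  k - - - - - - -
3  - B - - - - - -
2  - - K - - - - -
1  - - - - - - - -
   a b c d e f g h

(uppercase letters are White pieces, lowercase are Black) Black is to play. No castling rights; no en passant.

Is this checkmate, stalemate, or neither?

Black to move; black king on a4.
In check: yes, from the white bishop on b3.
King squares — a3: available; b3: attacked by Kc2; b4: available; a5: available; b5: available.
Legal moves for Black: Kxb5, Kxa5, Kb4, Ka3.
Black is in check but has 4 legal moves → neither.

neither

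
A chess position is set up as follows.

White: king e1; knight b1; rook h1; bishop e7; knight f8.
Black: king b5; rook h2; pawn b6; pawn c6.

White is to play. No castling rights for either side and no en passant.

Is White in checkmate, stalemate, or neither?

neither

White to move; white king on e1.
In check: no.
Legal moves for White include: Nh7, Nd7, Ng6, Ne6, Bd8, Bf6, Bd6, Bg5, Bc5, Bh4, Bb4, Ba3, Rxh2, Rg1, Rf1, Kf1, Kd1, Nc3+, ... (list truncated; more exist).
White has legal moves and is not in check → neither.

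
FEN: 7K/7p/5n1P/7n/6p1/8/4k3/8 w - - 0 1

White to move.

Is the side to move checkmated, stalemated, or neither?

stalemate

White to move; white king on h8.
In check: no.
King squares — g7: attacked by Nh5; h7: attacked by Nf6; g8: attacked by Nf6.
Legal moves for White: none.
Not in check and no legal moves → stalemate.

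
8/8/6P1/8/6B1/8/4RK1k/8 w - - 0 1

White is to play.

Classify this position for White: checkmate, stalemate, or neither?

neither

White to move; white king on f2.
In check: no.
Legal moves for White include: Bc8, Bd7, Be6, Bh5, Bf5, Bh3, Bf3, Kf3+, Ke3+, Kf1+, Ke1+, Re8, Re7, Re6, Re5, Re4, Re3, Rd2, ... (list truncated; more exist).
White has legal moves and is not in check → neither.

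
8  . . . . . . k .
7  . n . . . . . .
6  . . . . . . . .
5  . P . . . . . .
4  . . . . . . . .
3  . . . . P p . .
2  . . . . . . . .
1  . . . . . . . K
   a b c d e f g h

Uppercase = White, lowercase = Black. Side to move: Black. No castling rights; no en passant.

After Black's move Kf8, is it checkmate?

no

After Kf8: white king on h1; in check: no.
White is not in check, so this cannot be checkmate.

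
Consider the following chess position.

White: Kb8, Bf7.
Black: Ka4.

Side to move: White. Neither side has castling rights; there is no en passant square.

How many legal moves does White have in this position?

14

White to move; king on b8.
In check: no.
Legal moves: Kc8, Ka8, Kc7, Kb7, Ka7, Bg8, Be8+, Bg6, Be6, Bh5, Bd5, Bc4, Bb3+, Ba2.
Count: 14.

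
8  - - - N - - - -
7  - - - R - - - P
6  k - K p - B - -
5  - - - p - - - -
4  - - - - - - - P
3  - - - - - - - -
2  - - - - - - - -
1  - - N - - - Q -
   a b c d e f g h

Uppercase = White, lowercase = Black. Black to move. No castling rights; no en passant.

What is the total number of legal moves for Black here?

2

Black to move; king on a6.
In check: no.
Legal moves: Ka5, d4.
Count: 2.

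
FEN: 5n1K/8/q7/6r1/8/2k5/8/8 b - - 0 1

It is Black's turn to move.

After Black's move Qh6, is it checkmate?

After Qh6: white king on h8; in check: yes, from the black queen on h6.
King squares — g7: attacked by Rg5; h7: attacked by Qh6; g8: attacked by Rg5.
White has no legal moves → checkmate.

yes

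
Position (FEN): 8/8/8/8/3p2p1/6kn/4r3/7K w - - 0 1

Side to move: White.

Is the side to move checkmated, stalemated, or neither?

White to move; white king on h1.
In check: no.
King squares — g1: attacked by Nh3; g2: attacked by Re2; h2: attacked by Re2.
Legal moves for White: none.
Not in check and no legal moves → stalemate.

stalemate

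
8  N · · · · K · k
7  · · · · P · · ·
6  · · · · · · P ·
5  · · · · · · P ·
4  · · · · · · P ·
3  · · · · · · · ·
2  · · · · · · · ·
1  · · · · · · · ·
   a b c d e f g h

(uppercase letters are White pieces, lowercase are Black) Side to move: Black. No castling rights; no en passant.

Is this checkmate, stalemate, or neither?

Black to move; black king on h8.
In check: no.
King squares — g7: attacked by Kf8; h7: attacked by Pg6; g8: attacked by Kf8.
Legal moves for Black: none.
Not in check and no legal moves → stalemate.

stalemate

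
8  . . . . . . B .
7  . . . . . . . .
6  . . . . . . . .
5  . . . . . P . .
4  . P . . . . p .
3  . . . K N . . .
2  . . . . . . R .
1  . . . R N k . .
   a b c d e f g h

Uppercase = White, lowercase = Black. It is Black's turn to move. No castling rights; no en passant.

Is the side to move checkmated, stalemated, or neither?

Black to move; black king on f1.
In check: yes, from the white knight on e3.
King squares — e1: attacked by Rd1; g1: attacked by Rg2; e2: attacked by Rg2; f2: attacked by Rg2; g2: attacked by Ne1.
Legal moves for Black: none.
In check with no legal moves → checkmate.

checkmate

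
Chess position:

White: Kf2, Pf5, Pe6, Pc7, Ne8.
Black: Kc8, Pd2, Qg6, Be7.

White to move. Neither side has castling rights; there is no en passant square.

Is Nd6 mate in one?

no

After Nd6: black king on c8; in check: yes, from the white knight on d6.
Black has 2 legal replies: Kxc7, Bxd6.
In check but a legal move exists → not checkmate.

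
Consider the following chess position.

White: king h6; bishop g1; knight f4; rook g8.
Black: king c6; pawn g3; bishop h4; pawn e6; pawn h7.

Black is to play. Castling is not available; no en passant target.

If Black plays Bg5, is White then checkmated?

After Bg5: white king on h6; in check: yes, from the black bishop on g5.
White has 5 legal replies: Kxh7, Kg7, Kh5, Kxg5, Rxg5.
In check but a legal move exists → not checkmate.

no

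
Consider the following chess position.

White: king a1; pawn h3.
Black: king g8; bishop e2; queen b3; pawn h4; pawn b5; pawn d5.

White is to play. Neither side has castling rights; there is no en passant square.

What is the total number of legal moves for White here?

White to move; king on a1.
In check: no.
Legal moves: none.
Count: 0.

0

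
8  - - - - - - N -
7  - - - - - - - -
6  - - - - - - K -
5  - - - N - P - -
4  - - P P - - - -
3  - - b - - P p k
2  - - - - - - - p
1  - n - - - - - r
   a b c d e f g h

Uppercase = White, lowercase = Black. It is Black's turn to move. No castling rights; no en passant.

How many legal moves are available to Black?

17

Black to move; king on h3.
In check: no.
Legal moves: Kh4, Kg2, Ba5, Bxd4, Bb4, Bd2, Bb2, Be1, Ba1, Rg1, Rf1, Re1, Rd1, Rc1, Na3, Nd2, g2.
Count: 17.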